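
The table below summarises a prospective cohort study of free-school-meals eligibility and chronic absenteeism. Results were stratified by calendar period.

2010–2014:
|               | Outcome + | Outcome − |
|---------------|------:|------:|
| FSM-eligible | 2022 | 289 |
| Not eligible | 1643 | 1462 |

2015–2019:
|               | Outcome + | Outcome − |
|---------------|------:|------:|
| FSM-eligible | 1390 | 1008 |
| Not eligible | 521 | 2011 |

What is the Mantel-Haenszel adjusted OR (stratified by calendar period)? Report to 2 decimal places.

OR_MH = Σ(aᵢdᵢ/nᵢ) / Σ(bᵢcᵢ/nᵢ), where nᵢ is the stratum total.
Stratum 1 (2010–2014): n = 5416; a·d/n = 2022·1462/5416 = 545.8205; b·c/n = 289·1643/5416 = 87.6712
Stratum 2 (2015–2019): n = 4930; a·d/n = 1390·2011/4930 = 566.9959; b·c/n = 1008·521/4930 = 106.5249
OR_MH = (545.8205 + 566.9959) / (87.6712 + 106.5249) = 1112.8165 / 194.1961 = 5.73037

5.73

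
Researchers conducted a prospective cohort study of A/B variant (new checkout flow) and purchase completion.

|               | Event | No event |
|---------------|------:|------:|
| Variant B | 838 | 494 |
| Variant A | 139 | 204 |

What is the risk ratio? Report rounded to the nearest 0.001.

1.552

Cells: a = 838, b = 494, c = 139, d = 204.
Risk in exposed = 838/1332 = 0.62913; risk in unexposed = 139/343 = 0.40525.
RR = 0.62913 / 0.40525 = 1.55246
The risk among the exposed is 1.55 times that among the unexposed.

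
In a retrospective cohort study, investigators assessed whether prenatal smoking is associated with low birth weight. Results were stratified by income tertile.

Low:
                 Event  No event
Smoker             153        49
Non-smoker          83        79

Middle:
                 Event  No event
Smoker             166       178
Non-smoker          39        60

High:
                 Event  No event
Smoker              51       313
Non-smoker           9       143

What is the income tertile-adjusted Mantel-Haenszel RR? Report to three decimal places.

RR_MH = Σ(aᵢ·n₀ᵢ/nᵢ) / Σ(cᵢ·n₁ᵢ/nᵢ), with n₁ᵢ = aᵢ+bᵢ (exposed), n₀ᵢ = cᵢ+dᵢ (unexposed), nᵢ = n₁ᵢ+n₀ᵢ.
Stratum 1 (Low): n₁ = 202, n₀ = 162, n = 364; a·n₀/n = 153·162/364 = 68.0934; c·n₁/n = 83·202/364 = 46.0604
Stratum 2 (Middle): n₁ = 344, n₀ = 99, n = 443; a·n₀/n = 166·99/443 = 37.0971; c·n₁/n = 39·344/443 = 30.2844
Stratum 3 (High): n₁ = 364, n₀ = 152, n = 516; a·n₀/n = 51·152/516 = 15.0233; c·n₁/n = 9·364/516 = 6.3488
RR_MH = (68.0934 + 37.0971 + 15.0233) / (46.0604 + 30.2844 + 6.3488) = 120.2137 / 82.6937 = 1.45372

1.454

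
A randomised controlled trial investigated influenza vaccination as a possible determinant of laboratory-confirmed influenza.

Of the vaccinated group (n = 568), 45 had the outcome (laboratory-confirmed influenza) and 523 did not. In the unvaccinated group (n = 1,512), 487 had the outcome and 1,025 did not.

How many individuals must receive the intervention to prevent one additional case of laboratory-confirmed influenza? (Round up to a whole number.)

Risk in treated group = 45/568 = 0.07923; risk in control = 487/1512 = 0.32209.
Absolute risk reduction = 0.32209 − 0.07923 = 0.24286
NNT = 1 / ARR = 1 / 0.24286 = 4.118 → round up → 5

5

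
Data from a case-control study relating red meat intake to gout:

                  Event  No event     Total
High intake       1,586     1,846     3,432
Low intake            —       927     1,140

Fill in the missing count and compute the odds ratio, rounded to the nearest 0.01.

The missing cell is in the unexposed row: 1140 − 927 = 213.
So a = 1586, b = 1846, c = 213, d = 927.
OR = (a·d)/(b·c) = (1586 × 927) / (1846 × 213) = 1470222 / 393198 = 3.73914

3.74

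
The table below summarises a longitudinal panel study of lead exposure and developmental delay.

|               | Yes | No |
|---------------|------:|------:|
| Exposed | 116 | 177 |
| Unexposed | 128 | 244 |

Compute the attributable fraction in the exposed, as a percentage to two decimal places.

13.09

Cells: a = 116, b = 177, c = 128, d = 244.
Risk in exposed = 116/293 = 0.39590; risk in unexposed = 128/372 = 0.34409.
RR = 0.39590/0.34409 = 1.15060
AR% = (RR − 1)/RR × 100 = (1.15060 − 1)/1.15060 × 100 = 13.0886%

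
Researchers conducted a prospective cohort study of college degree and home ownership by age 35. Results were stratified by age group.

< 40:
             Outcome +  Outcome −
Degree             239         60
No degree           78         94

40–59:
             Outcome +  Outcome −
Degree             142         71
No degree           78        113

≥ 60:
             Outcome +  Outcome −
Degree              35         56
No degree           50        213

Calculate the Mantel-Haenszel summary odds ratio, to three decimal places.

OR_MH = Σ(aᵢdᵢ/nᵢ) / Σ(bᵢcᵢ/nᵢ), where nᵢ is the stratum total.
Stratum 1 (< 40): n = 471; a·d/n = 239·94/471 = 47.6985; b·c/n = 60·78/471 = 9.9363
Stratum 2 (40–59): n = 404; a·d/n = 142·113/404 = 39.7178; b·c/n = 71·78/404 = 13.7079
Stratum 3 (≥ 60): n = 354; a·d/n = 35·213/354 = 21.0593; b·c/n = 56·50/354 = 7.9096
OR_MH = (47.6985 + 39.7178 + 21.0593) / (9.9363 + 13.7079 + 7.9096) = 108.4757 / 31.5538 = 3.43780

3.438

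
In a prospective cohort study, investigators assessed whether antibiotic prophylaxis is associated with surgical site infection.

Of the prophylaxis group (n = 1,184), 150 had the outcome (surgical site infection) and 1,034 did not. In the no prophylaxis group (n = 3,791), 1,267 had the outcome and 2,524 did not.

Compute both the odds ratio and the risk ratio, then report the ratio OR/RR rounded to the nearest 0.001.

From the description: a = 150, b = 1034, c = 1267, d = 2524.
OR = (150·2524)/(1034·1267) = 378600/1310078 = 0.28899
Risk in exposed = 150/1184 = 0.12669; risk in unexposed = 1267/3791 = 0.33421; RR = 0.37907
OR/RR = 0.28899 / 0.37907 = 0.76237
The outcome is not rare, so the OR lies further from 1 than the RR.

0.762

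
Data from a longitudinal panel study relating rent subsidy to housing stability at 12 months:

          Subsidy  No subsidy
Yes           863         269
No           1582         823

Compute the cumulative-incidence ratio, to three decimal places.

1.433

Reading the table with exposure as columns: a = 863 (Subsidy, case), b = 1582 (Subsidy, non-case), c = 269 (No subsidy, case), d = 823.
Risk in exposed = 863/2445 = 0.35297; risk in unexposed = 269/1092 = 0.24634.
RR = 0.35297 / 0.24634 = 1.43286
The risk among the exposed is 1.43 times that among the unexposed.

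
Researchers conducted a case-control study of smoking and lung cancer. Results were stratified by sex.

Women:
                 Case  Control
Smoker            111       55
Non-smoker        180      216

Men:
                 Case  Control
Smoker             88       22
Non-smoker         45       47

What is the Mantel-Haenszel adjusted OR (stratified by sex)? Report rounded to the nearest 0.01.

OR_MH = Σ(aᵢdᵢ/nᵢ) / Σ(bᵢcᵢ/nᵢ), where nᵢ is the stratum total.
Stratum 1 (Women): n = 562; a·d/n = 111·216/562 = 42.6619; b·c/n = 55·180/562 = 17.6157
Stratum 2 (Men): n = 202; a·d/n = 88·47/202 = 20.4752; b·c/n = 22·45/202 = 4.9010
OR_MH = (42.6619 + 20.4752) / (17.6157 + 4.9010) = 63.1372 / 22.5166 = 2.80402

2.80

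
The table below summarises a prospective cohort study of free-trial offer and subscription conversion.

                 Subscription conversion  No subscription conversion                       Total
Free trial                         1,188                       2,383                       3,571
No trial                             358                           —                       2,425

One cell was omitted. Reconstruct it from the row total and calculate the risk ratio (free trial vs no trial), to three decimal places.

2.253

The missing cell is in the unexposed row: 2425 − 358 = 2067.
So a = 1188, b = 2383, c = 358, d = 2067.
RR = [a/(a+b)] / [c/(c+d)] = (1188/3571) / (358/2425) = 0.33268/0.14763 = 2.25349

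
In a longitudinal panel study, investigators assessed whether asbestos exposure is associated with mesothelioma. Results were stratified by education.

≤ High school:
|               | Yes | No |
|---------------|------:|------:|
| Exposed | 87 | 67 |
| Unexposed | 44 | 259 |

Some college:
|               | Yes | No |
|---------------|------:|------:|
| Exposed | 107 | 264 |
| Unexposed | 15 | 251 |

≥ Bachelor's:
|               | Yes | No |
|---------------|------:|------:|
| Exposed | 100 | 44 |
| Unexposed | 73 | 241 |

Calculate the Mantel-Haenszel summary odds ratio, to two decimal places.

OR_MH = Σ(aᵢdᵢ/nᵢ) / Σ(bᵢcᵢ/nᵢ), where nᵢ is the stratum total.
Stratum 1 (≤ High school): n = 457; a·d/n = 87·259/457 = 49.3063; b·c/n = 67·44/457 = 6.4508
Stratum 2 (Some college): n = 637; a·d/n = 107·251/637 = 42.1617; b·c/n = 264·15/637 = 6.2166
Stratum 3 (≥ Bachelor's): n = 458; a·d/n = 100·241/458 = 52.6201; b·c/n = 44·73/458 = 7.0131
OR_MH = (49.3063 + 42.1617 + 52.6201) / (6.4508 + 6.2166 + 7.0131) = 144.0881 / 19.6805 = 7.32136

7.32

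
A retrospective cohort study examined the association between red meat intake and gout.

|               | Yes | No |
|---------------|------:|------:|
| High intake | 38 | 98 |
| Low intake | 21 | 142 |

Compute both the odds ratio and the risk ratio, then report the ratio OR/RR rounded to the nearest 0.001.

1.209

Cells: a = 38, b = 98, c = 21, d = 142.
OR = (38·142)/(98·21) = 5396/2058 = 2.62196
Risk in exposed = 38/136 = 0.27941; risk in unexposed = 21/163 = 0.12883; RR = 2.16877
OR/RR = 2.62196 / 2.16877 = 1.20896
The outcome is not rare, so the OR lies further from 1 than the RR.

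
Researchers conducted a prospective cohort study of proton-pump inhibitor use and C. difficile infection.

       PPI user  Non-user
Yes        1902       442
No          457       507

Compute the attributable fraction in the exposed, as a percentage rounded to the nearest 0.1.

Reading the table with exposure as columns: a = 1902 (PPI user, case), b = 457 (PPI user, non-case), c = 442 (Non-user, case), d = 507.
Risk in exposed = 1902/2359 = 0.80627; risk in unexposed = 442/949 = 0.46575.
RR = 0.80627/0.46575 = 1.73112
AR% = (RR − 1)/RR × 100 = (1.73112 − 1)/1.73112 × 100 = 42.2338%

42.2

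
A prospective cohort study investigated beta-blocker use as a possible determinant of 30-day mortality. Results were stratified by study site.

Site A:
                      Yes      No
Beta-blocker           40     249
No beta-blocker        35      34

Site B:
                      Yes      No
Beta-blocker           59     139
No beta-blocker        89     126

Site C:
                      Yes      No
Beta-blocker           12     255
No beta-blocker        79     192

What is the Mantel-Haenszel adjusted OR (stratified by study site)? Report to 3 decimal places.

OR_MH = Σ(aᵢdᵢ/nᵢ) / Σ(bᵢcᵢ/nᵢ), where nᵢ is the stratum total.
Stratum 1 (Site A): n = 358; a·d/n = 40·34/358 = 3.7989; b·c/n = 249·35/358 = 24.3436
Stratum 2 (Site B): n = 413; a·d/n = 59·126/413 = 18.0000; b·c/n = 139·89/413 = 29.9540
Stratum 3 (Site C): n = 538; a·d/n = 12·192/538 = 4.2825; b·c/n = 255·79/538 = 37.4442
OR_MH = (3.7989 + 18.0000 + 4.2825) / (24.3436 + 29.9540 + 37.4442) = 26.0814 / 91.7418 = 0.28429

0.284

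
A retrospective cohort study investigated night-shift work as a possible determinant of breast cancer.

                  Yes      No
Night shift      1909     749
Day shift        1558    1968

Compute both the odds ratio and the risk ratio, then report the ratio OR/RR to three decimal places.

1.981

Cells: a = 1909, b = 749, c = 1558, d = 1968.
OR = (1909·1968)/(749·1558) = 3756912/1166942 = 3.21945
Risk in exposed = 1909/2658 = 0.71821; risk in unexposed = 1558/3526 = 0.44186; RR = 1.62542
OR/RR = 3.21945 / 1.62542 = 1.98069
The outcome is not rare, so the OR lies further from 1 than the RR.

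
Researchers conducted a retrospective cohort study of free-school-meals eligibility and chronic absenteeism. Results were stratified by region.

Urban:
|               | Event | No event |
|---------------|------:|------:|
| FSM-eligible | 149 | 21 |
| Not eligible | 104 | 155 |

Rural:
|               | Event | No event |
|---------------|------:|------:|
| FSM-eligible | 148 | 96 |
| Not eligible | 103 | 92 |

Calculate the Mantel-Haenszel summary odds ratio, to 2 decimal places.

OR_MH = Σ(aᵢdᵢ/nᵢ) / Σ(bᵢcᵢ/nᵢ), where nᵢ is the stratum total.
Stratum 1 (Urban): n = 429; a·d/n = 149·155/429 = 53.8345; b·c/n = 21·104/429 = 5.0909
Stratum 2 (Rural): n = 439; a·d/n = 148·92/439 = 31.0159; b·c/n = 96·103/439 = 22.5239
OR_MH = (53.8345 + 31.0159) / (5.0909 + 22.5239) = 84.8504 / 27.6148 = 3.07264

3.07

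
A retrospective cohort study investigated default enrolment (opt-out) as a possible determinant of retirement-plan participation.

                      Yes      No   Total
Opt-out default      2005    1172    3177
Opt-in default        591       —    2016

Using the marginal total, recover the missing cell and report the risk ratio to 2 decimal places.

2.15

The missing cell is in the unexposed row: 2016 − 591 = 1425.
So a = 2005, b = 1172, c = 591, d = 1425.
RR = [a/(a+b)] / [c/(c+d)] = (2005/3177) / (591/2016) = 0.63110/0.29315 = 2.15278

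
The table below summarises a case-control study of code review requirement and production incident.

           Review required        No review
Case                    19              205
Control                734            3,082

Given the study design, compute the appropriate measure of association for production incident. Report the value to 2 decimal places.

Reading the table with exposure as columns: a = 19 (Review required, case), b = 734 (Review required, non-case), c = 205 (No review, case), d = 3082.
This is a case-control study: participants were sampled on outcome status, so risks in the source population cannot be estimated directly — relative risk is not valid here. The odds ratio is the appropriate measure.
OR = (a·d)/(b·c) = (19 × 3082) / (734 × 205) = 58558 / 150470 = 0.38917

0.39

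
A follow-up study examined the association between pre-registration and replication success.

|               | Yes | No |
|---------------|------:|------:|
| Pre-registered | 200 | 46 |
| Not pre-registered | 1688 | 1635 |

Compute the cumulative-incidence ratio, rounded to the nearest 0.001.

Cells: a = 200, b = 46, c = 1688, d = 1635.
Risk in exposed = 200/246 = 0.81301; risk in unexposed = 1688/3323 = 0.50797.
RR = 0.81301 / 0.50797 = 1.60049
The risk among the exposed is 1.60 times that among the unexposed.

1.600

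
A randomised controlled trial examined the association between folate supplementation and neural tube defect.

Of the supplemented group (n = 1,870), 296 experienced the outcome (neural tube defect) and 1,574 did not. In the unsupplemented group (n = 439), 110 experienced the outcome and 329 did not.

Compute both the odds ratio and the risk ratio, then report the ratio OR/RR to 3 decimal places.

From the description: a = 296, b = 1574, c = 110, d = 329.
OR = (296·329)/(1574·110) = 97384/173140 = 0.56246
Risk in exposed = 296/1870 = 0.15829; risk in unexposed = 110/439 = 0.25057; RR = 0.63172
OR/RR = 0.56246 / 0.63172 = 0.89037
The outcome is not rare, so the OR lies further from 1 than the RR.

0.890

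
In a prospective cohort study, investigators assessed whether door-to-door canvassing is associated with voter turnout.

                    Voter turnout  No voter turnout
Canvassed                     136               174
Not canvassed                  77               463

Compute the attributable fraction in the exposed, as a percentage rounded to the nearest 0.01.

67.50

Cells: a = 136, b = 174, c = 77, d = 463.
Risk in exposed = 136/310 = 0.43871; risk in unexposed = 77/540 = 0.14259.
RR = 0.43871/0.14259 = 3.07667
AR% = (RR − 1)/RR × 100 = (3.07667 − 1)/3.07667 × 100 = 67.4973%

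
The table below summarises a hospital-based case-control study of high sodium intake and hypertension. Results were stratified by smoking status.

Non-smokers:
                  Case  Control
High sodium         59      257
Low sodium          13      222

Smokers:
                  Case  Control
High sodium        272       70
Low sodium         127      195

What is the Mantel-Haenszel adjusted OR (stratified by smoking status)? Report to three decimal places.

5.329

OR_MH = Σ(aᵢdᵢ/nᵢ) / Σ(bᵢcᵢ/nᵢ), where nᵢ is the stratum total.
Stratum 1 (Non-smokers): n = 551; a·d/n = 59·222/551 = 23.7713; b·c/n = 257·13/551 = 6.0635
Stratum 2 (Smokers): n = 664; a·d/n = 272·195/664 = 79.8795; b·c/n = 70·127/664 = 13.3886
OR_MH = (23.7713 + 79.8795) / (6.0635 + 13.3886) = 103.6508 / 19.4521 = 5.32852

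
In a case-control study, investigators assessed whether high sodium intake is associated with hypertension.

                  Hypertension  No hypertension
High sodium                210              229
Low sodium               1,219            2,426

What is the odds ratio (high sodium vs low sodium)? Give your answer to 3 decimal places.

Cells: a = 210, b = 229, c = 1219, d = 2426.
OR = (a·d)/(b·c) = (210 × 2426) / (229 × 1219) = 509460 / 279151 = 1.82503
The odds of hypertension are about 1.83 times as high in the high sodium group.

1.825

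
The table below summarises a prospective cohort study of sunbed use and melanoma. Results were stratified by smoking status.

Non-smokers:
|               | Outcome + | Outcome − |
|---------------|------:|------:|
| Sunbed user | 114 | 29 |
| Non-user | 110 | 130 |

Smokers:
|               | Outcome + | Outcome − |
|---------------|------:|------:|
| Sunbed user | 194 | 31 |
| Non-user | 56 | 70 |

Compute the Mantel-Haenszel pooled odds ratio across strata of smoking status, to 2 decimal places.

OR_MH = Σ(aᵢdᵢ/nᵢ) / Σ(bᵢcᵢ/nᵢ), where nᵢ is the stratum total.
Stratum 1 (Non-smokers): n = 383; a·d/n = 114·130/383 = 38.6945; b·c/n = 29·110/383 = 8.3290
Stratum 2 (Smokers): n = 351; a·d/n = 194·70/351 = 38.6895; b·c/n = 31·56/351 = 4.9459
OR_MH = (38.6945 + 38.6895) / (8.3290 + 4.9459) = 77.3840 / 13.2749 = 5.82937

5.83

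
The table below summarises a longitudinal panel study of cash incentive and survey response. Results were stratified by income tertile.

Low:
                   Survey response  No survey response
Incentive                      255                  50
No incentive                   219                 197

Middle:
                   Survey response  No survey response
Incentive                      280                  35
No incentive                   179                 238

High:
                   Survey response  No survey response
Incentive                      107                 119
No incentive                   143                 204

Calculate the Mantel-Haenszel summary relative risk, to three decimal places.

1.643

RR_MH = Σ(aᵢ·n₀ᵢ/nᵢ) / Σ(cᵢ·n₁ᵢ/nᵢ), with n₁ᵢ = aᵢ+bᵢ (exposed), n₀ᵢ = cᵢ+dᵢ (unexposed), nᵢ = n₁ᵢ+n₀ᵢ.
Stratum 1 (Low): n₁ = 305, n₀ = 416, n = 721; a·n₀/n = 255·416/721 = 147.1290; c·n₁/n = 219·305/721 = 92.6422
Stratum 2 (Middle): n₁ = 315, n₀ = 417, n = 732; a·n₀/n = 280·417/732 = 159.5082; c·n₁/n = 179·315/732 = 77.0287
Stratum 3 (High): n₁ = 226, n₀ = 347, n = 573; a·n₀/n = 107·347/573 = 64.7976; c·n₁/n = 143·226/573 = 56.4014
RR_MH = (147.1290 + 159.5082 + 64.7976) / (92.6422 + 77.0287 + 56.4014) = 371.4347 / 226.0722 = 1.64299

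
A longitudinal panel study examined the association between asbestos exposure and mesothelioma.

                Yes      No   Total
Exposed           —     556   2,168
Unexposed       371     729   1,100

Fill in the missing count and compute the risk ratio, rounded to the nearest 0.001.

The missing cell is in the exposed row: 2168 − 556 = 1612.
So a = 1612, b = 556, c = 371, d = 729.
RR = [a/(a+b)] / [c/(c+d)] = (1612/2168) / (371/1100) = 0.74354/0.33727 = 2.20457

2.205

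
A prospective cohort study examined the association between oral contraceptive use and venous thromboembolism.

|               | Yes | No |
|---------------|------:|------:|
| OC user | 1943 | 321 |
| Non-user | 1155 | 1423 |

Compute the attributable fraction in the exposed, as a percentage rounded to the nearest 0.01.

47.80

Cells: a = 1943, b = 321, c = 1155, d = 1423.
Risk in exposed = 1943/2264 = 0.85822; risk in unexposed = 1155/2578 = 0.44802.
RR = 0.85822/0.44802 = 1.91557
AR% = (RR − 1)/RR × 100 = (1.91557 − 1)/1.91557 × 100 = 47.7961%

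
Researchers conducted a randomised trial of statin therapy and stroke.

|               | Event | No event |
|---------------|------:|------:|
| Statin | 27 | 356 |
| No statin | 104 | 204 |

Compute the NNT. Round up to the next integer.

4

Risk in treated group = 27/383 = 0.07050; risk in control = 104/308 = 0.33766.
Absolute risk reduction = 0.33766 − 0.07050 = 0.26717
NNT = 1 / ARR = 1 / 0.26717 = 3.743 → round up → 4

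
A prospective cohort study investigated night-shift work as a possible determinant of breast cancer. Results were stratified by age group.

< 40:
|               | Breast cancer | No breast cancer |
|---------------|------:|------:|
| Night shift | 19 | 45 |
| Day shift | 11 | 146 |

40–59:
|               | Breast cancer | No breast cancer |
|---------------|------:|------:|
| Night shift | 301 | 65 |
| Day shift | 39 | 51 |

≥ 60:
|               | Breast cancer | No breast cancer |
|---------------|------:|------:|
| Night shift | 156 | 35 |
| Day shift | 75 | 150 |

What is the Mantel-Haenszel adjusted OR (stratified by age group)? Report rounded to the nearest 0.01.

OR_MH = Σ(aᵢdᵢ/nᵢ) / Σ(bᵢcᵢ/nᵢ), where nᵢ is the stratum total.
Stratum 1 (< 40): n = 221; a·d/n = 19·146/221 = 12.5520; b·c/n = 45·11/221 = 2.2398
Stratum 2 (40–59): n = 456; a·d/n = 301·51/456 = 33.6645; b·c/n = 65·39/456 = 5.5592
Stratum 3 (≥ 60): n = 416; a·d/n = 156·150/416 = 56.2500; b·c/n = 35·75/416 = 6.3101
OR_MH = (12.5520 + 33.6645 + 56.2500) / (2.2398 + 5.5592 + 6.3101) = 102.4665 / 14.1091 = 7.26243

7.26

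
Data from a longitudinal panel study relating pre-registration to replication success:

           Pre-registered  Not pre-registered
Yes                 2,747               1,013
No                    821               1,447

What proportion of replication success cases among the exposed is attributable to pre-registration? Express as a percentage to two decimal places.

46.51

Reading the table with exposure as columns: a = 2747 (Pre-registered, case), b = 821 (Pre-registered, non-case), c = 1013 (Not pre-registered, case), d = 1447.
Risk in exposed = 2747/3568 = 0.76990; risk in unexposed = 1013/2460 = 0.41179.
RR = 0.76990/0.41179 = 1.86965
AR% = (RR − 1)/RR × 100 = (1.86965 − 1)/1.86965 × 100 = 46.5140%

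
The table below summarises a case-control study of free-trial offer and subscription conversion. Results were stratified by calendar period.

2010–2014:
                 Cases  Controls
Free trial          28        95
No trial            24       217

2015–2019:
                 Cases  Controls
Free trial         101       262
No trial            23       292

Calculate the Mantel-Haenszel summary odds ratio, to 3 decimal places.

OR_MH = Σ(aᵢdᵢ/nᵢ) / Σ(bᵢcᵢ/nᵢ), where nᵢ is the stratum total.
Stratum 1 (2010–2014): n = 364; a·d/n = 28·217/364 = 16.6923; b·c/n = 95·24/364 = 6.2637
Stratum 2 (2015–2019): n = 678; a·d/n = 101·292/678 = 43.4985; b·c/n = 262·23/678 = 8.8879
OR_MH = (16.6923 + 43.4985) / (6.2637 + 8.8879) = 60.1908 / 15.1516 = 3.97256

3.973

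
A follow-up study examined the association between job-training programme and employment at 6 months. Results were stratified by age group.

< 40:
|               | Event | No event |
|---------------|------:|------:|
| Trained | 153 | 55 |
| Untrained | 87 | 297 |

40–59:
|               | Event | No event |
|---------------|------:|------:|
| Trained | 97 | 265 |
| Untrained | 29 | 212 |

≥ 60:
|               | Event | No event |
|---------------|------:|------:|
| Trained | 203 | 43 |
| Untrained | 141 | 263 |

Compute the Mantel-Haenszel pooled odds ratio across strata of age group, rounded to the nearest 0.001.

6.400

OR_MH = Σ(aᵢdᵢ/nᵢ) / Σ(bᵢcᵢ/nᵢ), where nᵢ is the stratum total.
Stratum 1 (< 40): n = 592; a·d/n = 153·297/592 = 76.7584; b·c/n = 55·87/592 = 8.0828
Stratum 2 (40–59): n = 603; a·d/n = 97·212/603 = 34.1028; b·c/n = 265·29/603 = 12.7446
Stratum 3 (≥ 60): n = 650; a·d/n = 203·263/650 = 82.1369; b·c/n = 43·141/650 = 9.3277
OR_MH = (76.7584 + 34.1028 + 82.1369) / (8.0828 + 12.7446 + 9.3277) = 192.9982 / 30.1551 = 6.40019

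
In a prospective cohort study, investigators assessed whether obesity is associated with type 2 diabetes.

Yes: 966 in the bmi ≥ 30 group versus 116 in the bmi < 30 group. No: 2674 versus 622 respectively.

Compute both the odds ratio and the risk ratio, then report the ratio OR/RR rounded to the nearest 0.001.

From the description: a = 966, b = 2674, c = 116, d = 622.
OR = (966·622)/(2674·116) = 600852/310184 = 1.93708
Risk in exposed = 966/3640 = 0.26538; risk in unexposed = 116/738 = 0.15718; RR = 1.68840
OR/RR = 1.93708 / 1.68840 = 1.14729
The outcome is not rare, so the OR lies further from 1 than the RR.

1.147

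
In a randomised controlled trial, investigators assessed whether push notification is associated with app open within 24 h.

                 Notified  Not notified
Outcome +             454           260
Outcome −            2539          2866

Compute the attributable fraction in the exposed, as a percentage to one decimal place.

Reading the table with exposure as columns: a = 454 (Notified, case), b = 2539 (Notified, non-case), c = 260 (Not notified, case), d = 2866.
Risk in exposed = 454/2993 = 0.15169; risk in unexposed = 260/3126 = 0.08317.
RR = 0.15169/0.08317 = 1.82375
AR% = (RR − 1)/RR × 100 = (1.82375 − 1)/1.82375 × 100 = 45.1679%

45.2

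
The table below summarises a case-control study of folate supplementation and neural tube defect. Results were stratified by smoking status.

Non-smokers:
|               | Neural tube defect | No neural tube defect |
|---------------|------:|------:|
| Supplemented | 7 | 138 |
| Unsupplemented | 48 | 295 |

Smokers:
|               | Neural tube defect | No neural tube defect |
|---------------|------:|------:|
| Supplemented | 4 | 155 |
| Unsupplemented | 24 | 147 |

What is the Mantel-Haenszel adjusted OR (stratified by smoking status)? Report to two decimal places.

OR_MH = Σ(aᵢdᵢ/nᵢ) / Σ(bᵢcᵢ/nᵢ), where nᵢ is the stratum total.
Stratum 1 (Non-smokers): n = 488; a·d/n = 7·295/488 = 4.2316; b·c/n = 138·48/488 = 13.5738
Stratum 2 (Smokers): n = 330; a·d/n = 4·147/330 = 1.7818; b·c/n = 155·24/330 = 11.2727
OR_MH = (4.2316 + 1.7818) / (13.5738 + 11.2727) = 6.0134 / 24.8465 = 0.24202

0.24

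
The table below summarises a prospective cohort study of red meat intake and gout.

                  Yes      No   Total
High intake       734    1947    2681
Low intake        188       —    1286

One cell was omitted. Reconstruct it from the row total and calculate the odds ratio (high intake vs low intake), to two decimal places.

The missing cell is in the unexposed row: 1286 − 188 = 1098.
So a = 734, b = 1947, c = 188, d = 1098.
OR = (a·d)/(b·c) = (734 × 1098) / (1947 × 188) = 805932 / 366036 = 2.20178

2.20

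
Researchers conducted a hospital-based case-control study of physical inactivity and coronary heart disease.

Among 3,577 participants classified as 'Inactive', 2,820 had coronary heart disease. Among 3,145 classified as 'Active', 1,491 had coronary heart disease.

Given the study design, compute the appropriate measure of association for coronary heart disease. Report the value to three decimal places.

From the description: a = 2820, b = 757, c = 1491, d = 1654.
This is a hospital-based case-control study: participants were sampled on outcome status, so risks in the source population cannot be estimated directly — relative risk is not valid here. The odds ratio is the appropriate measure.
OR = (a·d)/(b·c) = (2820 × 1654) / (757 × 1491) = 4664280 / 1128687 = 4.13248

4.132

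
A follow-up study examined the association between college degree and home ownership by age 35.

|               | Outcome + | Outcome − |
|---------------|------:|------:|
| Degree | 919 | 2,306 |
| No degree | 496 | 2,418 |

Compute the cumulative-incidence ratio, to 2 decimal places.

1.67

Cells: a = 919, b = 2306, c = 496, d = 2418.
Risk in exposed = 919/3225 = 0.28496; risk in unexposed = 496/2914 = 0.17021.
RR = 0.28496 / 0.17021 = 1.67415
The risk among the exposed is 1.67 times that among the unexposed.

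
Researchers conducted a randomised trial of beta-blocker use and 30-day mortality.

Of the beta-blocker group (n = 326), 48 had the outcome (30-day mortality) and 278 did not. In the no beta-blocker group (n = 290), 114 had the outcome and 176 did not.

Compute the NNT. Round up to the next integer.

5

Risk in treated group = 48/326 = 0.14724; risk in control = 114/290 = 0.39310.
Absolute risk reduction = 0.39310 − 0.14724 = 0.24586
NNT = 1 / ARR = 1 / 0.24586 = 4.067 → round up → 5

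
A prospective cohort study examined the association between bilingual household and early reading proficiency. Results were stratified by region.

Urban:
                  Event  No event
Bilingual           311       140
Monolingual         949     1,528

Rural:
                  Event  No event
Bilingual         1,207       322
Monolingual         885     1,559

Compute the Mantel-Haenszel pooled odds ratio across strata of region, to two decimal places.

5.43

OR_MH = Σ(aᵢdᵢ/nᵢ) / Σ(bᵢcᵢ/nᵢ), where nᵢ is the stratum total.
Stratum 1 (Urban): n = 2928; a·d/n = 311·1528/2928 = 162.2978; b·c/n = 140·949/2928 = 45.3757
Stratum 2 (Rural): n = 3973; a·d/n = 1207·1559/3973 = 473.6252; b·c/n = 322·885/3973 = 71.7267
OR_MH = (162.2978 + 473.6252) / (45.3757 + 71.7267) = 635.9230 / 117.1023 = 5.43049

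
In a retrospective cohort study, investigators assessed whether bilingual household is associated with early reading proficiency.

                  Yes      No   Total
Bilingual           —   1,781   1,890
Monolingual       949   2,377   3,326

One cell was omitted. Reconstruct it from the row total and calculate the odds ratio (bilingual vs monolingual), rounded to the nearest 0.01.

The missing cell is in the exposed row: 1890 − 1781 = 109.
So a = 109, b = 1781, c = 949, d = 2377.
OR = (a·d)/(b·c) = (109 × 2377) / (1781 × 949) = 259093 / 1690169 = 0.15329

0.15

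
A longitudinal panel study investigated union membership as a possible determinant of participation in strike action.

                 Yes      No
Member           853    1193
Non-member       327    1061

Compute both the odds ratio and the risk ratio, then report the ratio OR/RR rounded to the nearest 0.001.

Cells: a = 853, b = 1193, c = 327, d = 1061.
OR = (853·1061)/(1193·327) = 905033/390111 = 2.31994
Risk in exposed = 853/2046 = 0.41691; risk in unexposed = 327/1388 = 0.23559; RR = 1.76964
OR/RR = 2.31994 / 1.76964 = 1.31097
The outcome is not rare, so the OR lies further from 1 than the RR.

1.311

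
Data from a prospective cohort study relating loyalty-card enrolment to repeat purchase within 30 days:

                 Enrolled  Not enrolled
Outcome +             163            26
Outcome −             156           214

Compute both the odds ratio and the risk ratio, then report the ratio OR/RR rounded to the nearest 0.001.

1.823

Reading the table with exposure as columns: a = 163 (Enrolled, case), b = 156 (Enrolled, non-case), c = 26 (Not enrolled, case), d = 214.
OR = (163·214)/(156·26) = 34882/4056 = 8.60010
Risk in exposed = 163/319 = 0.51097; risk in unexposed = 26/240 = 0.10833; RR = 4.71666
OR/RR = 8.60010 / 4.71666 = 1.82334
The outcome is not rare, so the OR lies further from 1 than the RR.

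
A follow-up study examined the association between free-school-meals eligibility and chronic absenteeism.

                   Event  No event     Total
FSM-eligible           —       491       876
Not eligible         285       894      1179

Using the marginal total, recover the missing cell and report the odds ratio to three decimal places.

2.460

The missing cell is in the exposed row: 876 − 491 = 385.
So a = 385, b = 491, c = 285, d = 894.
OR = (a·d)/(b·c) = (385 × 894) / (491 × 285) = 344190 / 139935 = 2.45964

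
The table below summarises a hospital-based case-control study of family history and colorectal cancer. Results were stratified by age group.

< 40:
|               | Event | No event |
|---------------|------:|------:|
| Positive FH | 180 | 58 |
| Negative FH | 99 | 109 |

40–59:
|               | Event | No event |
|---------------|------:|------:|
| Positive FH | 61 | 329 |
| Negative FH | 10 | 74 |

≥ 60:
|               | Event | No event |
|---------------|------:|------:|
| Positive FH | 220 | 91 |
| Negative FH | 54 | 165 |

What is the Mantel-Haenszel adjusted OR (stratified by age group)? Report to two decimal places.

4.19

OR_MH = Σ(aᵢdᵢ/nᵢ) / Σ(bᵢcᵢ/nᵢ), where nᵢ is the stratum total.
Stratum 1 (< 40): n = 446; a·d/n = 180·109/446 = 43.9910; b·c/n = 58·99/446 = 12.8744
Stratum 2 (40–59): n = 474; a·d/n = 61·74/474 = 9.5232; b·c/n = 329·10/474 = 6.9409
Stratum 3 (≥ 60): n = 530; a·d/n = 220·165/530 = 68.4906; b·c/n = 91·54/530 = 9.2717
OR_MH = (43.9910 + 9.5232 + 68.4906) / (12.8744 + 6.9409 + 9.2717) = 122.0048 / 29.0871 = 4.19447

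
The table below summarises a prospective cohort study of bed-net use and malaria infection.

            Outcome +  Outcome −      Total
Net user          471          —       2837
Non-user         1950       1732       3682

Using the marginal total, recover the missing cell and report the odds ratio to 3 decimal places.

The missing cell is in the exposed row: 2837 − 471 = 2366.
So a = 471, b = 2366, c = 1950, d = 1732.
OR = (a·d)/(b·c) = (471 × 1732) / (2366 × 1950) = 815772 / 4613700 = 0.17682

0.177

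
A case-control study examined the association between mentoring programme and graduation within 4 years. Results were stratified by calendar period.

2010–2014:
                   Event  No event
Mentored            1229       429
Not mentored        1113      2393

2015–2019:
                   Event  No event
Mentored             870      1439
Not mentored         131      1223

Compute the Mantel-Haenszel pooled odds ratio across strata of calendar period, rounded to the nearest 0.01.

OR_MH = Σ(aᵢdᵢ/nᵢ) / Σ(bᵢcᵢ/nᵢ), where nᵢ is the stratum total.
Stratum 1 (2010–2014): n = 5164; a·d/n = 1229·2393/5164 = 569.5192; b·c/n = 429·1113/5164 = 92.4626
Stratum 2 (2015–2019): n = 3663; a·d/n = 870·1223/3663 = 290.4750; b·c/n = 1439·131/3663 = 51.4630
OR_MH = (569.5192 + 290.4750) / (92.4626 + 51.4630) = 859.9942 / 143.9256 = 5.97527

5.98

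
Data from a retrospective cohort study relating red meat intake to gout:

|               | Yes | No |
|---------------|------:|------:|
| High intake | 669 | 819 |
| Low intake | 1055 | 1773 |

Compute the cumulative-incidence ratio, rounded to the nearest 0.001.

1.205

Cells: a = 669, b = 819, c = 1055, d = 1773.
Risk in exposed = 669/1488 = 0.44960; risk in unexposed = 1055/2828 = 0.37306.
RR = 0.44960 / 0.37306 = 1.20518
The risk among the exposed is 1.21 times that among the unexposed.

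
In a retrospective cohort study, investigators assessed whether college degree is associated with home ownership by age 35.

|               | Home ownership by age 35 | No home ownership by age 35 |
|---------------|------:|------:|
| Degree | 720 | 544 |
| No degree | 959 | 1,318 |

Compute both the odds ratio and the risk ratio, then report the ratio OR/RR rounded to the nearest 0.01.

1.34

Cells: a = 720, b = 544, c = 959, d = 1318.
OR = (720·1318)/(544·959) = 948960/521696 = 1.81899
Risk in exposed = 720/1264 = 0.56962; risk in unexposed = 959/2277 = 0.42117; RR = 1.35248
OR/RR = 1.81899 / 1.35248 = 1.34493
The outcome is not rare, so the OR lies further from 1 than the RR.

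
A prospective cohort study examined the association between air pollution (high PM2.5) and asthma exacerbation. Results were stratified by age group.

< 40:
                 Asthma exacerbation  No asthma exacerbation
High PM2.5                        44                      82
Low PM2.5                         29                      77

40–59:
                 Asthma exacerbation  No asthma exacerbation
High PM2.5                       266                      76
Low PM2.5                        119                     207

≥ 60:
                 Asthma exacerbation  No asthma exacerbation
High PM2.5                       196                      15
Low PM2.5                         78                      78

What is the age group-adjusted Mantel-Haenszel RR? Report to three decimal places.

RR_MH = Σ(aᵢ·n₀ᵢ/nᵢ) / Σ(cᵢ·n₁ᵢ/nᵢ), with n₁ᵢ = aᵢ+bᵢ (exposed), n₀ᵢ = cᵢ+dᵢ (unexposed), nᵢ = n₁ᵢ+n₀ᵢ.
Stratum 1 (< 40): n₁ = 126, n₀ = 106, n = 232; a·n₀/n = 44·106/232 = 20.1034; c·n₁/n = 29·126/232 = 15.7500
Stratum 2 (40–59): n₁ = 342, n₀ = 326, n = 668; a·n₀/n = 266·326/668 = 129.8144; c·n₁/n = 119·342/668 = 60.9251
Stratum 3 (≥ 60): n₁ = 211, n₀ = 156, n = 367; a·n₀/n = 196·156/367 = 83.3134; c·n₁/n = 78·211/367 = 44.8447
RR_MH = (20.1034 + 129.8144 + 83.3134) / (15.7500 + 60.9251 + 44.8447) = 233.2312 / 121.5198 = 1.91928

1.919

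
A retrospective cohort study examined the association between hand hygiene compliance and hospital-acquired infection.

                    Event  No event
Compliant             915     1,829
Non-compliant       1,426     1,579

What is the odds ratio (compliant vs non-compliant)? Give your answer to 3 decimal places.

0.554

Cells: a = 915, b = 1829, c = 1426, d = 1579.
OR = (a·d)/(b·c) = (915 × 1579) / (1829 × 1426) = 1444785 / 2608154 = 0.55395
Exposure is associated with lower odds of hospital-acquired infection (OR = 0.55 < 1).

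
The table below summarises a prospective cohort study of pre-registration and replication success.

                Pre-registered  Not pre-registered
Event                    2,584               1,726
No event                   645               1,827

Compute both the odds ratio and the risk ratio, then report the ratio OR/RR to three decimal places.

2.574

Reading the table with exposure as columns: a = 2584 (Pre-registered, case), b = 645 (Pre-registered, non-case), c = 1726 (Not pre-registered, case), d = 1827.
OR = (2584·1827)/(645·1726) = 4720968/1113270 = 4.24063
Risk in exposed = 2584/3229 = 0.80025; risk in unexposed = 1726/3553 = 0.48579; RR = 1.64732
OR/RR = 4.24063 / 1.64732 = 2.57426
The outcome is not rare, so the OR lies further from 1 than the RR.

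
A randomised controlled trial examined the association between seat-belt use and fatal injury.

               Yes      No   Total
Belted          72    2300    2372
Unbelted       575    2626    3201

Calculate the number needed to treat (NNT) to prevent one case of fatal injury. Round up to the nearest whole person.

7

Risk in treated group = 72/2372 = 0.03035; risk in control = 575/3201 = 0.17963.
Absolute risk reduction = 0.17963 − 0.03035 = 0.14928
NNT = 1 / ARR = 1 / 0.14928 = 6.699 → round up → 7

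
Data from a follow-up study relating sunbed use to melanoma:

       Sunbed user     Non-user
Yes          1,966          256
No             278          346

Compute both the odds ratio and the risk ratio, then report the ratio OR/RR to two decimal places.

Reading the table with exposure as columns: a = 1966 (Sunbed user, case), b = 278 (Sunbed user, non-case), c = 256 (Non-user, case), d = 346.
OR = (1966·346)/(278·256) = 680236/71168 = 9.55817
Risk in exposed = 1966/2244 = 0.87611; risk in unexposed = 256/602 = 0.42525; RR = 2.06024
OR/RR = 9.55817 / 2.06024 = 4.63936
The outcome is not rare, so the OR lies further from 1 than the RR.

4.64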